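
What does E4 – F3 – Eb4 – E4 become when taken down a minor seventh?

E4 → F#3
F3 → G2
Eb4 → F3
E4 → F#3

F#3 G2 F3 F#3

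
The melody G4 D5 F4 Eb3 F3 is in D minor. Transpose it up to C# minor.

F#5 C#6 E5 D4 E4

From D up to C# is a major seventh; apply that to each pitch.
G4 → F#5
D5 → C#6
F4 → E5
Eb3 → D4
F3 → E4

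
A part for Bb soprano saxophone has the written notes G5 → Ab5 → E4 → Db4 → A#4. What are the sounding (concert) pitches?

F5 Gb5 D4 Cb4 G#4

Written C4 on the Bb soprano saxophone sounds as Bb3, a major second lower; apply that shift to every note.
G5 to F5
Ab5 to Gb5
E4 to D4
Db4 to Cb4
A#4 to G#4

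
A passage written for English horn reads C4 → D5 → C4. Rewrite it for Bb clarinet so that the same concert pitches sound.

G3 A4 G3

First find concert pitch: the English horn sounds a perfect fifth below written, so C4 D5 C4 sounds F3 G4 F3.
Then write for Bb clarinet: it sounds a major second below written, so the part must be a major second above concert.
F3 → G3
G4 → A4
F3 → G3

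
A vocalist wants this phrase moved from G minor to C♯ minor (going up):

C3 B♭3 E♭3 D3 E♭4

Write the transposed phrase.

F#3 E4 A3 G#3 A4

From G up to C♯ is an augmented fourth; apply that to each pitch.
C3 to F#3
Bb3 to E4
Eb3 to A3
D3 to G#3
Eb4 to A4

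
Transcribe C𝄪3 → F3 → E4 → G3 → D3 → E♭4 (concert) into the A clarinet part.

The A clarinet sounds a minor third below written, so the written part must be a minor third above concert — transpose each note up.
C##3 gives E#3
F3 gives Ab3
E4 gives G4
G3 gives Bb3
D3 gives F3
Eb4 gives Gb4

E#3 Ab3 G4 Bb3 F3 Gb4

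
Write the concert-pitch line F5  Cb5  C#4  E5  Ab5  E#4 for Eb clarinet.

The Eb clarinet sounds a minor third above written, so the written part must be a minor third below concert — transpose each note down.
F5 -> D5
Cb5 -> Ab4
C#4 -> A#3
E5 -> C#5
Ab5 -> F5
E#4 -> C##4

D5 Ab4 A#3 C#5 F5 C##4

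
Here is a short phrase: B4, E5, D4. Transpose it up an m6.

B4 becomes G5
E5 becomes C6
D4 becomes Bb4

G5 C6 Bb4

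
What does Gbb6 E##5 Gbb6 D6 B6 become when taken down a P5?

Cbb6 A##4 Cbb6 G5 E6

Gbb6 -> Cbb6
E##5 -> A##4
Gbb6 -> Cbb6
D6 -> G5
B6 -> E6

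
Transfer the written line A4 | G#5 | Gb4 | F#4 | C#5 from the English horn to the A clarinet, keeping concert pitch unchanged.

First find concert pitch: the English horn sounds a perfect fifth below written, so A4 G#5 Gb4 F#4 C#5 sounds D4 C#5 Cb4 B3 F#4.
Then write for A clarinet: it sounds a minor third below written, so the part must be a minor third above concert.
D4 → F4
C#5 → E5
Cb4 → Ebb4
B3 → D4
F#4 → A4

F4 E5 Ebb4 D4 A4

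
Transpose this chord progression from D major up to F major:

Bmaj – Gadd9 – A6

Dmaj Bbadd9 C6

D major up to F major is a minor third; each chord root moves by that interval while the quality stays the same.
Bmaj: root B up a minor third → D, giving Dmaj.
Gadd9: root G up a minor third → Bb, giving Bbadd9.
A6: root A up a minor third → C, giving C6.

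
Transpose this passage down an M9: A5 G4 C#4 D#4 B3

G4 F3 B2 C#3 A2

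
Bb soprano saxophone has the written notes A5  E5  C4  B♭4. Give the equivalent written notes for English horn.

First find concert pitch: the Bb soprano saxophone sounds a major second below written, so A5 E5 C4 B♭4 sounds G5 D5 Bb3 Ab4.
Then write for English horn: it sounds a perfect fifth below written, so the part must be a perfect fifth above concert.
G5 → D6
D5 → A5
Bb3 → F4
Ab4 → Eb5

D6 A5 F4 Eb5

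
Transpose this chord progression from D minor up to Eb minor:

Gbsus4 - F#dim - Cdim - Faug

Abbsus4 Gdim Dbdim Gbaug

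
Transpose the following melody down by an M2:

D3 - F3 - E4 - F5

C3 Eb3 D4 Eb5

D3: a second down reaches C, and 2 semitones makes it C3.
F3: a second down reaches E, and 2 semitones makes it Eb3.
E4: a second down reaches D, and 2 semitones makes it D4.
F5 down a major second is Eb5.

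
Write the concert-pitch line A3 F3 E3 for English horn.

The English horn sounds a perfect fifth below written, so the written part must be a perfect fifth above concert — transpose each note up.
A3 becomes E4
F3 becomes C4
E3 becomes B3

E4 C4 B3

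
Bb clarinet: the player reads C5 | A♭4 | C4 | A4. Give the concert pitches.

Written C4 on the Bb clarinet sounds as Bb3, a major second lower; apply that shift to every note.
C5 to Bb4
Ab4 to Gb4
C4 to Bb3
A4 to G4

Bb4 Gb4 Bb3 G4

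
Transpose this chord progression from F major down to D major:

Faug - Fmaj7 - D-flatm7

Daug Dmaj7 Bbm7

F major down to D major is a minor third; each chord root moves by that interval while the quality stays the same.
Faug: root F down a minor third → D, giving Daug.
Fmaj7: root F down a minor third → D, giving Dmaj7.
D-flatm7: root D-flat down a minor third → Bb, giving Bbm7.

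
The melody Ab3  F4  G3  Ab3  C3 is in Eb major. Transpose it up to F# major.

B3 G#4 A#3 B3 D#3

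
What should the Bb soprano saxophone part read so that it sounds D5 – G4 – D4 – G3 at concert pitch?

E5 A4 E4 A3

Written C4 sounds as Bb3 on the Bb soprano saxophone, so concert pitches are written a major second up.
D5 → E5
G4 → A4
D4 → E4
G3 → A3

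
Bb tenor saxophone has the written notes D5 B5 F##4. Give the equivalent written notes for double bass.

First find concert pitch: the Bb tenor saxophone sounds a major ninth below written, so D5 B5 F##4 sounds C4 A4 E#3.
Then write for double bass: it sounds a perfect octave below written, so the part must be a perfect octave above concert.
C4 → C5
A4 → A5
E#3 → E#4

C5 A5 E#4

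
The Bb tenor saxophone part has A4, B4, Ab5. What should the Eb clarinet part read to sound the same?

First find concert pitch: the Bb tenor saxophone sounds a major ninth below written, so A4 B4 Ab5 sounds G3 A3 Gb4.
Then write for Eb clarinet: it sounds a minor third above written, so the part must be a minor third below concert.
G3 → E3
A3 → F#3
Gb4 → Eb4

E3 F#3 Eb4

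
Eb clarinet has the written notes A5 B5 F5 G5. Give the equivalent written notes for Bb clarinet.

First find concert pitch: the Eb clarinet sounds a minor third above written, so A5 B5 F5 G5 sounds C6 D6 Ab5 Bb5.
Then write for Bb clarinet: it sounds a major second below written, so the part must be a major second above concert.
C6 → D6
D6 → E6
Ab5 → Bb5
Bb5 → C6

D6 E6 Bb5 C6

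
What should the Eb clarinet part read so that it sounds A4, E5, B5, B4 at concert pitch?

F#4 C#5 G#5 G#4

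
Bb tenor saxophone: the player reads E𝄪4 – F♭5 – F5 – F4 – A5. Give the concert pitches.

D##3 Ebb4 Eb4 Eb3 G4

The Bb tenor saxophone sounds a major ninth below written, so transpose each written note down a major ninth.
E##4 → D##3
Fb5 → Ebb4
F5 → Eb4
F4 → Eb3
A5 → G4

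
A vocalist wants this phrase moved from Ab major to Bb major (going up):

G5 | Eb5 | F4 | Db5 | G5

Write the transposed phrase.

A5 F5 G4 Eb5 A5

From Ab up to Bb is a major second; apply that to each pitch.
G5 to A5
Eb5 to F5
F4 to G4
Db5 to Eb5
G5 to A5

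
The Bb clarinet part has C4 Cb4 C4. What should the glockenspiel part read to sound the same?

First find concert pitch: the Bb clarinet sounds a major second below written, so C4 Cb4 C4 sounds Bb3 Bbb3 Bb3.
Then write for glockenspiel: it sounds a perfect fifteenth above written, so the part must be a perfect fifteenth below concert.
Bb3 → Bb1
Bbb3 → Bbb1
Bb3 → Bb1

Bb1 Bbb1 Bb1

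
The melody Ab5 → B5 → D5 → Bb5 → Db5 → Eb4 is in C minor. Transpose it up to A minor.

F6 G#6 B5 G6 Bb5 C5

C minor to A minor up is a major sixth, so every note moves up by that interval.
Ab5 gives F6
B5 gives G#6
D5 gives B5
Bb5 gives G6
Db5 gives Bb5
Eb4 gives C5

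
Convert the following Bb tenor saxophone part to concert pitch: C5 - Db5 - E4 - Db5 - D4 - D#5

Bb3 Cb4 D3 Cb4 C3 C#4

Written C4 on the Bb tenor saxophone sounds as Bb2, a major ninth lower; apply that shift to every note.
C5 → Bb3
Db5 → Cb4
E4 → D3
Db5 → Cb4
D4 → C3
D#5 → C#4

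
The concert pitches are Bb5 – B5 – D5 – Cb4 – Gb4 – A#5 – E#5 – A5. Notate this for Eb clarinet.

The Eb clarinet sounds a minor third above written, so the written part must be a minor third below concert — transpose each note down.
Bb5 gives G5
B5 gives G#5
D5 gives B4
Cb4 gives Ab3
Gb4 gives Eb4
A#5 gives F##5
E#5 gives C##5
A5 gives F#5

G5 G#5 B4 Ab3 Eb4 F##5 C##5 F#5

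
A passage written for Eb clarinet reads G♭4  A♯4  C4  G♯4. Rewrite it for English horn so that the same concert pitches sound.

First find concert pitch: the Eb clarinet sounds a minor third above written, so G♭4 A♯4 C4 G♯4 sounds Bbb4 C#5 Eb4 B4.
Then write for English horn: it sounds a perfect fifth below written, so the part must be a perfect fifth above concert.
Bbb4 → Fb5
C#5 → G#5
Eb4 → Bb4
B4 → F#5

Fb5 G#5 Bb4 F#5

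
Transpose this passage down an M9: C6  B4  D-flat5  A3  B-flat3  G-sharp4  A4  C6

C6 down a major ninth is Bb4.
B4 down a major ninth is A3.
Db5: a ninth down reaches C, and 14 semitones makes it Cb4.
A3: a ninth down reaches G, and 14 semitones makes it G2.
Bb3 down a major ninth is Ab2.
G#4 down a major ninth is F#3.
A4: a ninth down reaches G, and 14 semitones makes it G3.
C6 down a major ninth is Bb4.

Bb4 A3 Cb4 G2 Ab2 F#3 G3 Bb4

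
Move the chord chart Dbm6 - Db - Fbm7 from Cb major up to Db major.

Ebm6 Eb Gbm7

Cb major up to Db major is a major second; each chord root moves by that interval while the quality stays the same.
Dbm6: root Db up a major second → Eb, giving Ebm6.
Db: root Db up a major second → Eb, giving Eb.
Fbm7: root Fb up a major second → Gb, giving Gbm7.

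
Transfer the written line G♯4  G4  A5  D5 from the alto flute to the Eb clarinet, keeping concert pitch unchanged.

First find concert pitch: the alto flute sounds a perfect fourth below written, so G♯4 G4 A5 D5 sounds D#4 D4 E5 A4.
Then write for Eb clarinet: it sounds a minor third above written, so the part must be a minor third below concert.
D#4 → B#3
D4 → B3
E5 → C#5
A4 → F#4

B#3 B3 C#5 F#4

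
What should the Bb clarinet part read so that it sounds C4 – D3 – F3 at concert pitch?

D4 E3 G3

Written C4 sounds as Bb3 on the Bb clarinet, so concert pitches are written a major second up.
C4 → D4
D3 → E3
F3 → G3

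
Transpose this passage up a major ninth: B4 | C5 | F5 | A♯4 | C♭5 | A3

B4 gives C#6
C5 gives D6
F5 gives G6
A#4 gives B#5
Cb5 gives Db6
A3 gives B4

C#6 D6 G6 B#5 Db6 B4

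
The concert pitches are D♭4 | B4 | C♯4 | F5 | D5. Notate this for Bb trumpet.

The Bb trumpet sounds a major second below written, so the written part must be a major second above concert — transpose each note up.
Db4 -> Eb4
B4 -> C#5
C#4 -> D#4
F5 -> G5
D5 -> E5

Eb4 C#5 D#4 G5 E5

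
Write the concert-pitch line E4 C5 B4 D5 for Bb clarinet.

Written C4 sounds as Bb3 on the Bb clarinet, so concert pitches are written a major second up.
E4 -> F#4
C5 -> D5
B4 -> C#5
D5 -> E5

F#4 D5 C#5 E5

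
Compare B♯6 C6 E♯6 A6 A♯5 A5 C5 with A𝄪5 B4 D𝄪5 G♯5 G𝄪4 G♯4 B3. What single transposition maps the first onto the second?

down a minor ninth

Take the first pair: B#6 → A##5. B to A spans 9 letter names, so the interval is some kind of ninth.
A##5 to B#6 is 13 semitones, which makes it a minor ninth; the second version is lower, so the direction is down.
Checking another pair — C5 → B3 — gives the same interval.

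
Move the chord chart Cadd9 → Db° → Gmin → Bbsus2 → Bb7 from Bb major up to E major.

Bb major up to E major is an augmented fourth; each chord root moves by that interval while the quality stays the same.
Cadd9: root C up an augmented fourth → F#, giving F#add9.
Db°: root Db up an augmented fourth → G, giving G°.
Gmin: root G up an augmented fourth → C#, giving C#min.
Bbsus2: root Bb up an augmented fourth → E, giving Esus2.
Bb7: root Bb up an augmented fourth → E, giving E7.

F#add9 G° C#min Esus2 E7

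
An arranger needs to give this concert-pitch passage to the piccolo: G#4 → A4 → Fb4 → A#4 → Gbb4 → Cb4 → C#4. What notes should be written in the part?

G#3 A3 Fb3 A#3 Gbb3 Cb3 C#3

Written C4 sounds as C5 on the piccolo, so concert pitches are written a perfect octave down.
G#4 becomes G#3
A4 becomes A3
Fb4 becomes Fb3
A#4 becomes A#3
Gbb4 becomes Gbb3
Cb4 becomes Cb3
C#4 becomes C#3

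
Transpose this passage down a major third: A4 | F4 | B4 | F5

F4 Db4 G4 Db5

A4 down a major third is F4.
A major third down from F4 gives Db4.
B4 down a major third is G4.
F5 down a major third is Db5.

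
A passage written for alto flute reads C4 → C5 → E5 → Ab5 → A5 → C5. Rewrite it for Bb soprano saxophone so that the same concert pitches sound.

First find concert pitch: the alto flute sounds a perfect fourth below written, so C4 C5 E5 Ab5 A5 C5 sounds G3 G4 B4 Eb5 E5 G4.
Then write for Bb soprano saxophone: it sounds a major second below written, so the part must be a major second above concert.
G3 → A3
G4 → A4
B4 → C#5
Eb5 → F5
E5 → F#5
G4 → A4

A3 A4 C#5 F5 F#5 A4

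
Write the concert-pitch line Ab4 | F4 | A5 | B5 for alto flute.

Db5 Bb4 D6 E6

Written C4 sounds as G3 on the alto flute, so concert pitches are written a perfect fourth up.
Ab4 to Db5
F4 to Bb4
A5 to D6
B5 to E6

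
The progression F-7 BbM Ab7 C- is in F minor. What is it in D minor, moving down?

F minor down to D minor is a minor third; each chord root moves by that interval while the quality stays the same.
F-7: root F down a minor third → D, giving D-7.
BbM: root Bb down a minor third → G, giving GM.
Ab7: root Ab down a minor third → F, giving F7.
C-: root C down a minor third → A, giving A-.

D-7 GM F7 A-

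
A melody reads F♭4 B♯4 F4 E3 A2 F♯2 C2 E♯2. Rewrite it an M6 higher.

Fb4 to Db5
B#4 to G##5
F4 to D5
E3 to C#4
A2 to F#3
F#2 to D#3
C2 to A2
E#2 to C##3

Db5 G##5 D5 C#4 F#3 D#3 A2 C##3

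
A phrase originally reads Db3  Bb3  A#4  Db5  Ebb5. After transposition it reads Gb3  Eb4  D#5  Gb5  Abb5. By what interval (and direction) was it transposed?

up a perfect fourth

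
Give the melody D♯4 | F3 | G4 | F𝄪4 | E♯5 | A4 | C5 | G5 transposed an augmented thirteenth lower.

D#4 becomes F2
F3 becomes Abb1
G4 becomes Bbb2
F##4 becomes A2
E#5 becomes G3
A4 becomes Cb3
C5 becomes Ebb3
G5 becomes Bbb3

F2 Abb1 Bbb2 A2 G3 Cb3 Ebb3 Bbb3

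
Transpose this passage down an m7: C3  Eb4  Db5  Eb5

D2 F3 Eb4 F4

A minor seventh down from C3 gives D2.
Eb4: a seventh down reaches F, and 10 semitones makes it F3.
A minor seventh down from Db5 gives Eb4.
Eb5 down a minor seventh is F4.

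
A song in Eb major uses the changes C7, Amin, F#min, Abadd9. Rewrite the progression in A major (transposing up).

F#7 D#min B#min Dadd9

Eb major up to A major is an augmented fourth; each chord root moves by that interval while the quality stays the same.
C7: root C up an augmented fourth → F#, giving F#7.
Amin: root A up an augmented fourth → D#, giving D#min.
F#min: root F# up an augmented fourth → B#, giving B#min.
Abadd9: root Ab up an augmented fourth → D, giving Dadd9.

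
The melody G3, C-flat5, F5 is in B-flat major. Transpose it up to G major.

B-flat major to G major up is a major sixth, so every note moves up by that interval.
G3 gives E4
Cb5 gives Ab5
F5 gives D6

E4 Ab5 D6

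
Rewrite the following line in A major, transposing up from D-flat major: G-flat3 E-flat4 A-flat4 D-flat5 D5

D-flat major to A major up is an augmented fifth, so every note moves up by that interval.
Gb3 to D4
Eb4 to B4
Ab4 to E5
Db5 to A5
D5 to A#5

D4 B4 E5 A5 A#5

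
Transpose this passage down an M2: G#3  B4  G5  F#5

G#3 becomes F#3
B4 becomes A4
G5 becomes F5
F#5 becomes E5

F#3 A4 F5 E5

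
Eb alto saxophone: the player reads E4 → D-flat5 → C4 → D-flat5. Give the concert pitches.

G3 Fb4 Eb3 Fb4

The Eb alto saxophone sounds a major sixth below written, so transpose each written note down a major sixth.
E4 -> G3
Db5 -> Fb4
C4 -> Eb3
Db5 -> Fb4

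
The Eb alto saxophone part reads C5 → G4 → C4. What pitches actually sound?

Eb4 Bb3 Eb3

The Eb alto saxophone sounds a major sixth below written, so transpose each written note down a major sixth.
C5 becomes Eb4
G4 becomes Bb3
C4 becomes Eb3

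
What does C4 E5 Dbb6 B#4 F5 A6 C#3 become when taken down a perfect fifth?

F3 A4 Gbb5 E#4 Bb4 D6 F#2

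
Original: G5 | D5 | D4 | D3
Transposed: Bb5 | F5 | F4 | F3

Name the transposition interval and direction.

Take the first pair: G5 → Bb5. G to B spans 3 letter names, so the interval is some kind of third.
G5 to Bb5 is 3 semitones, which makes it a minor third; the second version is higher, so the direction is up.
Checking another pair — D3 → F3 — gives the same interval.

up a minor third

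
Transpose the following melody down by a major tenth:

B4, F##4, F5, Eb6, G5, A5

G3 D#3 Db4 Cb5 Eb4 F4

A major tenth down from B4 gives G3.
A major tenth down from F##4 gives D#3.
A major tenth down from F5 gives Db4.
Eb6: a tenth down reaches C, and 16 semitones makes it Cb5.
G5: a tenth down reaches E, and 16 semitones makes it Eb4.
A major tenth down from A5 gives F4.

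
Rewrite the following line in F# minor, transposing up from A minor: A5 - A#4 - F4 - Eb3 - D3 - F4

F#6 F##5 D5 C4 B3 D5

From A up to F# is a major sixth; apply that to each pitch.
A5 gives F#6
A#4 gives F##5
F4 gives D5
Eb3 gives C4
D3 gives B3
F4 gives D5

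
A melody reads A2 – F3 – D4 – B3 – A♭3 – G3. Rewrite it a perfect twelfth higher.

E4 C5 A5 F#5 Eb5 D5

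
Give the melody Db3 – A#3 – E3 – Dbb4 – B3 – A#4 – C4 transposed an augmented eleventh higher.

Db3 to G4
A#3 to D##5
E3 to A#4
Dbb4 to Gb5
B3 to E#5
A#4 to D##6
C4 to F#5

G4 D##5 A#4 Gb5 E#5 D##6 F#5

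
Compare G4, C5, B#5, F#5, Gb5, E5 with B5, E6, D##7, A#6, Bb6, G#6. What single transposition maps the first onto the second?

up a major tenth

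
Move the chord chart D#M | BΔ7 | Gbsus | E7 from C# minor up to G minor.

AM FΔ7 Dbbsus Bb7

C# minor up to G minor is a diminished fifth; each chord root moves by that interval while the quality stays the same.
D#M: root D# up a diminished fifth → A, giving AM.
BΔ7: root B up a diminished fifth → F, giving FΔ7.
Gbsus: root Gb up a diminished fifth → Dbb, giving Dbbsus.
E7: root E up a diminished fifth → Bb, giving Bb7.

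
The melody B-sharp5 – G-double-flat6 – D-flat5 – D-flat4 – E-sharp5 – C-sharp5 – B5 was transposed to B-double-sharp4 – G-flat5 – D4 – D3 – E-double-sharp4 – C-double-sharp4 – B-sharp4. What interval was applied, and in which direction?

down a diminished octave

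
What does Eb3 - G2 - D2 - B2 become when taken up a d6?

Cbb4 Ebb3 Bbb2 Gb3

Eb3 up a diminished sixth is Cbb4.
G2: a sixth up reaches E, and 7 semitones makes it Ebb3.
D2 up a diminished sixth is Bbb2.
A diminished sixth up from B2 gives Gb3.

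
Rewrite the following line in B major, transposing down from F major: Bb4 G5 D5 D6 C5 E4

From F down to B is a diminished fifth; apply that to each pitch.
Bb4 gives E4
G5 gives C#5
D5 gives G#4
D6 gives G#5
C5 gives F#4
E4 gives A#3

E4 C#5 G#4 G#5 F#4 A#3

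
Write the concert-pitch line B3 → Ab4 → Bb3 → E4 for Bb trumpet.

C#4 Bb4 C4 F#4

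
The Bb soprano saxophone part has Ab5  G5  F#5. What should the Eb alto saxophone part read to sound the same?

First find concert pitch: the Bb soprano saxophone sounds a major second below written, so Ab5 G5 F#5 sounds Gb5 F5 E5.
Then write for Eb alto saxophone: it sounds a major sixth below written, so the part must be a major sixth above concert.
Gb5 → Eb6
F5 → D6
E5 → C#6

Eb6 D6 C#6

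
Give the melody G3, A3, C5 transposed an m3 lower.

E3 F#3 A4

G3 down a minor third is E3.
A minor third down from A3 gives F#3.
C5 down a minor third is A4.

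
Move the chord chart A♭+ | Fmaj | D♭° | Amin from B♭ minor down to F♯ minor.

B♭ minor down to F♯ minor is a diminished fourth; each chord root moves by that interval while the quality stays the same.
A♭+: root A♭ down a diminished fourth → E, giving E+.
Fmaj: root F down a diminished fourth → C#, giving C#maj.
D♭°: root D♭ down a diminished fourth → A, giving A°.
Amin: root A down a diminished fourth → E#, giving E#min.

E+ C#maj A° E#min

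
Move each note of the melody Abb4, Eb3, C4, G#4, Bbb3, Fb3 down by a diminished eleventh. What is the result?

Abb4 down a diminished eleventh is Eb3.
Eb3 down a diminished eleventh is B1.
C4: an eleventh down reaches G, and 16 semitones makes it G#2.
G#4: an eleventh down reaches D, and 16 semitones makes it D##3.
Bbb3 down a diminished eleventh is F2.
A diminished eleventh down from Fb3 gives C2.

Eb3 B1 G#2 D##3 F2 C2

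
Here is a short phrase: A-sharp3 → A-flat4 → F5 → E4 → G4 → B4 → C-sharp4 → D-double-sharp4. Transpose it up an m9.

B4 Bbb5 Gb6 F5 Ab5 C6 D5 E#5

A#3 -> B4
Ab4 -> Bbb5
F5 -> Gb6
E4 -> F5
G4 -> Ab5
B4 -> C6
C#4 -> D5
D##4 -> E#5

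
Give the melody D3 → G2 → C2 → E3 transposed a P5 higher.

A3 D3 G2 B3

D3 -> A3
G2 -> D3
C2 -> G2
E3 -> B3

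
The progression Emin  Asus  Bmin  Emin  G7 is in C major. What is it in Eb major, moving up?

Gmin Csus Dmin Gmin Bb7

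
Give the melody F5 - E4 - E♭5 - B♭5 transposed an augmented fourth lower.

F5 gives Cb5
E4 gives Bb3
Eb5 gives Bbb4
Bb5 gives Fb5

Cb5 Bb3 Bbb4 Fb5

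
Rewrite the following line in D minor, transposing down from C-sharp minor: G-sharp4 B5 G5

From C-sharp down to D is a major seventh; apply that to each pitch.
G#4 gives A3
B5 gives C5
G5 gives Ab4

A3 C5 Ab4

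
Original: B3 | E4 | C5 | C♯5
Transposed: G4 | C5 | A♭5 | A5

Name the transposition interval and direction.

From B3 to G4 is 6 letter names — a sixth of some quality.
B3 to G4 is 8 semitones, which makes it a minor sixth; the second version is higher, so the direction is up.
Checking another pair — C#5 → A5 — gives the same interval.

up a minor sixth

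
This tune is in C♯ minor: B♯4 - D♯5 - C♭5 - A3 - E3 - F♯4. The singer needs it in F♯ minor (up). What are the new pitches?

From C♯ up to F♯ is a perfect fourth; apply that to each pitch.
B#4 → E#5
D#5 → G#5
Cb5 → Fb5
A3 → D4
E3 → A3
F#4 → B4

E#5 G#5 Fb5 D4 A3 B4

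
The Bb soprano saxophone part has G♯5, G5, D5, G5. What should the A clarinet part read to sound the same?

A5 Ab5 Eb5 Ab5

First find concert pitch: the Bb soprano saxophone sounds a major second below written, so G♯5 G5 D5 G5 sounds F#5 F5 C5 F5.
Then write for A clarinet: it sounds a minor third below written, so the part must be a minor third above concert.
F#5 → A5
F5 → Ab5
C5 → Eb5
F5 → Ab5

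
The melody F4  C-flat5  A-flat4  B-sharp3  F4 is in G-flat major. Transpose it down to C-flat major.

Bb3 Fb4 Db4 E#3 Bb3

G-flat major to C-flat major down is a perfect fifth, so every note moves down by that interval.
F4 becomes Bb3
Cb5 becomes Fb4
Ab4 becomes Db4
B#3 becomes E#3
F4 becomes Bb3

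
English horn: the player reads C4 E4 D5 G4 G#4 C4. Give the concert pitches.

Written C4 on the English horn sounds as F3, a perfect fifth lower; apply that shift to every note.
C4 gives F3
E4 gives A3
D5 gives G4
G4 gives C4
G#4 gives C#4
C4 gives F3

F3 A3 G4 C4 C#4 F3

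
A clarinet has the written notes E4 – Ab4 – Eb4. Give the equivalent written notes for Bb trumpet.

D#4 G4 D4

First find concert pitch: the A clarinet sounds a minor third below written, so E4 Ab4 Eb4 sounds C#4 F4 C4.
Then write for Bb trumpet: it sounds a major second below written, so the part must be a major second above concert.
C#4 → D#4
F4 → G4
C4 → D4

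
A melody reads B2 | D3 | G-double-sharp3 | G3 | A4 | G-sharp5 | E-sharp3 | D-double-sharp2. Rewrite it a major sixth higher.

B2 → G#3
D3 → B3
G##3 → E##4
G3 → E4
A4 → F#5
G#5 → E#6
E#3 → C##4
D##2 → B##2

G#3 B3 E##4 E4 F#5 E#6 C##4 B##2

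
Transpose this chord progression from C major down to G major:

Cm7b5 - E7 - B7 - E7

C major down to G major is a perfect fourth; each chord root moves by that interval while the quality stays the same.
Cm7b5: root C down a perfect fourth → G, giving Gm7b5.
E7: root E down a perfect fourth → B, giving B7.
B7: root B down a perfect fourth → F#, giving F#7.
E7: root E down a perfect fourth → B, giving B7.

Gm7b5 B7 F#7 B7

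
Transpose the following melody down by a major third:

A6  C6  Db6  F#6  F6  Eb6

A6: a third down reaches F, and 4 semitones makes it F6.
A major third down from C6 gives Ab5.
Db6: a third down reaches B, and 4 semitones makes it Bbb5.
F#6 down a major third is D6.
F6 down a major third is Db6.
Eb6 down a major third is Cb6.

F6 Ab5 Bbb5 D6 Db6 Cb6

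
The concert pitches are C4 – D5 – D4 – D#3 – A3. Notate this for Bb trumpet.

The Bb trumpet sounds a major second below written, so the written part must be a major second above concert — transpose each note up.
C4 gives D4
D5 gives E5
D4 gives E4
D#3 gives E#3
A3 gives B3

D4 E5 E4 E#3 B3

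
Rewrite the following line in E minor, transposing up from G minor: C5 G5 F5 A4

A5 E6 D6 F#5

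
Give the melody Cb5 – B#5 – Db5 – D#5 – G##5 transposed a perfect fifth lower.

A perfect fifth down from Cb5 gives Fb4.
A perfect fifth down from B#5 gives E#5.
Db5: a fifth down reaches G, and 7 semitones makes it Gb4.
D#5: a fifth down reaches G, and 7 semitones makes it G#4.
G##5 down a perfect fifth is C##5.

Fb4 E#5 Gb4 G#4 C##5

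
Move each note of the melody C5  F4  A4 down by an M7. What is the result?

Db4 Gb3 Bb3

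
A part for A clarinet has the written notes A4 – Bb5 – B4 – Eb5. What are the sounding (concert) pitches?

The A clarinet sounds a minor third below written, so transpose each written note down a minor third.
A4 → F#4
Bb5 → G5
B4 → G#4
Eb5 → C5

F#4 G5 G#4 C5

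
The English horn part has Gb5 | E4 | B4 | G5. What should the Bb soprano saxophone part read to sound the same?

First find concert pitch: the English horn sounds a perfect fifth below written, so Gb5 E4 B4 G5 sounds Cb5 A3 E4 C5.
Then write for Bb soprano saxophone: it sounds a major second below written, so the part must be a major second above concert.
Cb5 → Db5
A3 → B3
E4 → F#4
C5 → D5

Db5 B3 F#4 D5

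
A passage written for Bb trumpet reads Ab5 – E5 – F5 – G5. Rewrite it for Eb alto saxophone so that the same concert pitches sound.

Eb6 B5 C6 D6

First find concert pitch: the Bb trumpet sounds a major second below written, so Ab5 E5 F5 G5 sounds Gb5 D5 Eb5 F5.
Then write for Eb alto saxophone: it sounds a major sixth below written, so the part must be a major sixth above concert.
Gb5 → Eb6
D5 → B5
Eb5 → C6
F5 → D6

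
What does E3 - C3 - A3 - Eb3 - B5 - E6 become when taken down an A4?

Bb2 Gb2 Eb3 Bbb2 F5 Bb5

E3 → Bb2
C3 → Gb2
A3 → Eb3
Eb3 → Bbb2
B5 → F5
E6 → Bb5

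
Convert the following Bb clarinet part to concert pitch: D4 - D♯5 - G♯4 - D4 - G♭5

C4 C#5 F#4 C4 Fb5

Written C4 on the Bb clarinet sounds as Bb3, a major second lower; apply that shift to every note.
D4 gives C4
D#5 gives C#5
G#4 gives F#4
D4 gives C4
Gb5 gives Fb5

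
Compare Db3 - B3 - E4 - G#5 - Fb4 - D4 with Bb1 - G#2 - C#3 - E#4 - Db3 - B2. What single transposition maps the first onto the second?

Take the first pair: Db3 → Bb1. D to B spans 10 letter names, so the interval is some kind of tenth.
Bb1 to Db3 is 15 semitones, which makes it a minor tenth; the second version is lower, so the direction is down.
Checking another pair — D4 → B2 — gives the same interval.

down a minor tenth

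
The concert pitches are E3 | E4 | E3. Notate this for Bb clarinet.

F#3 F#4 F#3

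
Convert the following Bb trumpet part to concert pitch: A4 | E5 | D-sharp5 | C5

G4 D5 C#5 Bb4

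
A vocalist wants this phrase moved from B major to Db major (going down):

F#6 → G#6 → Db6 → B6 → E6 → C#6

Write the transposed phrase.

Ab5 Bb5 Fbb5 Db6 Gb5 Eb5

B major to Db major down is an augmented sixth, so every note moves down by that interval.
F#6 -> Ab5
G#6 -> Bb5
Db6 -> Fbb5
B6 -> Db6
E6 -> Gb5
C#6 -> Eb5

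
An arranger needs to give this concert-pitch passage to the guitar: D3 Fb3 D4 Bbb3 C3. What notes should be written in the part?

D4 Fb4 D5 Bbb4 C4

The guitar sounds a perfect octave below written, so the written part must be a perfect octave above concert — transpose each note up.
D3 -> D4
Fb3 -> Fb4
D4 -> D5
Bbb3 -> Bbb4
C3 -> C4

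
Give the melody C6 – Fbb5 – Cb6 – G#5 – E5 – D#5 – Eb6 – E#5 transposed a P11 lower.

A perfect eleventh down from C6 gives G4.
Fbb5: an eleventh down reaches C, and 17 semitones makes it Cbb4.
Cb6: an eleventh down reaches G, and 17 semitones makes it Gb4.
G#5: an eleventh down reaches D, and 17 semitones makes it D#4.
E5: an eleventh down reaches B, and 17 semitones makes it B3.
D#5: an eleventh down reaches A, and 17 semitones makes it A#3.
Eb6: an eleventh down reaches B, and 17 semitones makes it Bb4.
A perfect eleventh down from E#5 gives B#3.

G4 Cbb4 Gb4 D#4 B3 A#3 Bb4 B#3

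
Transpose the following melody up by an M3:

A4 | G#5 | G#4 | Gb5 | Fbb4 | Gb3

A4 becomes C#5
G#5 becomes B#5
G#4 becomes B#4
Gb5 becomes Bb5
Fbb4 becomes Abb4
Gb3 becomes Bb3

C#5 B#5 B#4 Bb5 Abb4 Bb3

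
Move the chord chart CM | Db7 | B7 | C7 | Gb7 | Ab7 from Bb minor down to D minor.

EM F7 D#7 E7 Bb7 C7

Bb minor down to D minor is a minor sixth; each chord root moves by that interval while the quality stays the same.
CM: root C down a minor sixth → E, giving EM.
Db7: root Db down a minor sixth → F, giving F7.
B7: root B down a minor sixth → D#, giving D#7.
C7: root C down a minor sixth → E, giving E7.
Gb7: root Gb down a minor sixth → Bb, giving Bb7.
Ab7: root Ab down a minor sixth → C, giving C7.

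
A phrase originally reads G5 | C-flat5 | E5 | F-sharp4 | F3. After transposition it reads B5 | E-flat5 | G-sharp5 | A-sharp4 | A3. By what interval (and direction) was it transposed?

up a major third

Take the first pair: G5 → B5. G to B spans 3 letter names, so the interval is some kind of third.
G5 to B5 is 4 semitones, which makes it a major third; the second version is higher, so the direction is up.
Checking another pair — F3 → A3 — gives the same interval.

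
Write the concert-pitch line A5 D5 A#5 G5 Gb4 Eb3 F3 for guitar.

A6 D6 A#6 G6 Gb5 Eb4 F4

Written C4 sounds as C3 on the guitar, so concert pitches are written a perfect octave up.
A5 gives A6
D5 gives D6
A#5 gives A#6
G5 gives G6
Gb4 gives Gb5
Eb3 gives Eb4
F3 gives F4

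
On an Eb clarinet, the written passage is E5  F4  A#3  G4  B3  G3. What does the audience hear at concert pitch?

Written C4 on the Eb clarinet sounds as Eb4, a minor third higher; apply that shift to every note.
E5 gives G5
F4 gives Ab4
A#3 gives C#4
G4 gives Bb4
B3 gives D4
G3 gives Bb3

G5 Ab4 C#4 Bb4 D4 Bb3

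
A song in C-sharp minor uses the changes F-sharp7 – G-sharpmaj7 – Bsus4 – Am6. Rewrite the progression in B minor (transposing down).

C-sharp minor down to B minor is a major second; each chord root moves by that interval while the quality stays the same.
F-sharp7: root F-sharp down a major second → E, giving E7.
G-sharpmaj7: root G-sharp down a major second → F#, giving F#maj7.
Bsus4: root B down a major second → A, giving Asus4.
Am6: root A down a major second → G, giving Gm6.

E7 F#maj7 Asus4 Gm6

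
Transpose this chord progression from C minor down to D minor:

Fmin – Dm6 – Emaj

C minor down to D minor is a minor seventh; each chord root moves by that interval while the quality stays the same.
Fmin: root F down a minor seventh → G, giving Gmin.
Dm6: root D down a minor seventh → E, giving Em6.
Emaj: root E down a minor seventh → F#, giving F#maj.

Gmin Em6 F#maj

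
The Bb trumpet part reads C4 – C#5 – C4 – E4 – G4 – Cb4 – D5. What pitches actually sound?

Bb3 B4 Bb3 D4 F4 Bbb3 C5

The Bb trumpet sounds a major second below written, so transpose each written note down a major second.
C4 -> Bb3
C#5 -> B4
C4 -> Bb3
E4 -> D4
G4 -> F4
Cb4 -> Bbb3
D5 -> C5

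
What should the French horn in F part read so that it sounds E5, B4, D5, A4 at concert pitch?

Written C4 sounds as F3 on the French horn in F, so concert pitches are written a perfect fifth up.
E5 to B5
B4 to F#5
D5 to A5
A4 to E5

B5 F#5 A5 E5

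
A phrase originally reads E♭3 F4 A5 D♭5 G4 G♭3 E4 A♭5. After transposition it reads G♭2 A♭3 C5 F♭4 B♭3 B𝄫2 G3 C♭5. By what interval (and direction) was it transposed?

down a major sixth

From Eb3 to Gb2 is 6 letter names — a sixth of some quality.
Gb2 to Eb3 is 9 semitones, which makes it a major sixth; the second version is lower, so the direction is down.
Checking another pair — Ab5 → Cb5 — gives the same interval.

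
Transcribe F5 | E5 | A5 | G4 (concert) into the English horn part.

C6 B5 E6 D5

Written C4 sounds as F3 on the English horn, so concert pitches are written a perfect fifth up.
F5 -> C6
E5 -> B5
A5 -> E6
G4 -> D5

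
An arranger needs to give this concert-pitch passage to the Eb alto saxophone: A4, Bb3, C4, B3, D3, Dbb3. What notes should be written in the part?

F#5 G4 A4 G#4 B3 Bbb3

Written C4 sounds as Eb3 on the Eb alto saxophone, so concert pitches are written a major sixth up.
A4 becomes F#5
Bb3 becomes G4
C4 becomes A4
B3 becomes G#4
D3 becomes B3
Dbb3 becomes Bbb3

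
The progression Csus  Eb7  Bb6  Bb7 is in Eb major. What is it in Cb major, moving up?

Eb major up to Cb major is a minor sixth; each chord root moves by that interval while the quality stays the same.
Csus: root C up a minor sixth → Ab, giving Absus.
Eb7: root Eb up a minor sixth → Cb, giving Cb7.
Bb6: root Bb up a minor sixth → Gb, giving Gb6.
Bb7: root Bb up a minor sixth → Gb, giving Gb7.

Absus Cb7 Gb6 Gb7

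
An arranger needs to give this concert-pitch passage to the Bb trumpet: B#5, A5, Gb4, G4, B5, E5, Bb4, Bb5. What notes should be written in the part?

Written C4 sounds as Bb3 on the Bb trumpet, so concert pitches are written a major second up.
B#5 becomes C##6
A5 becomes B5
Gb4 becomes Ab4
G4 becomes A4
B5 becomes C#6
E5 becomes F#5
Bb4 becomes C5
Bb5 becomes C6

C##6 B5 Ab4 A4 C#6 F#5 C5 C6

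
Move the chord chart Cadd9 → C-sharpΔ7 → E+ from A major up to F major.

Abadd9 AΔ7 C+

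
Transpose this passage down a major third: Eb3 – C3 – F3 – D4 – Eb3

Cb3 Ab2 Db3 Bb3 Cb3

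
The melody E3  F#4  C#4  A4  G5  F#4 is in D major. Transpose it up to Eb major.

F3 G4 D4 Bb4 Ab5 G4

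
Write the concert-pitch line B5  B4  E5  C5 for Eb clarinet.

G#5 G#4 C#5 A4

The Eb clarinet sounds a minor third above written, so the written part must be a minor third below concert — transpose each note down.
B5 → G#5
B4 → G#4
E5 → C#5
C5 → A4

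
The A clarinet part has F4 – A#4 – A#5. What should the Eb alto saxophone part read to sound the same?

First find concert pitch: the A clarinet sounds a minor third below written, so F4 A#4 A#5 sounds D4 F##4 F##5.
Then write for Eb alto saxophone: it sounds a major sixth below written, so the part must be a major sixth above concert.
D4 → B4
F##4 → D##5
F##5 → D##6

B4 D##5 D##6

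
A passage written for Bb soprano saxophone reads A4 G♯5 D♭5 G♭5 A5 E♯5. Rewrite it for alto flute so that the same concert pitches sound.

C5 B5 Fb5 Bbb5 C6 G#5

First find concert pitch: the Bb soprano saxophone sounds a major second below written, so A4 G♯5 D♭5 G♭5 A5 E♯5 sounds G4 F#5 Cb5 Fb5 G5 D#5.
Then write for alto flute: it sounds a perfect fourth below written, so the part must be a perfect fourth above concert.
G4 → C5
F#5 → B5
Cb5 → Fb5
Fb5 → Bbb5
G5 → C6
D#5 → G#5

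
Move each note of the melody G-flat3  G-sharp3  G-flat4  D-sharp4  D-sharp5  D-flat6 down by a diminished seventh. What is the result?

Gb3 -> A2
G#3 -> A##2
Gb4 -> A3
D#4 -> E##3
D#5 -> E##4
Db6 -> E5

A2 A##2 A3 E##3 E##4 E5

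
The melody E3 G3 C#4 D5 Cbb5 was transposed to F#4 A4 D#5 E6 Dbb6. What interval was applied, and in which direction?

Take the first pair: E3 → F#4. E to F spans 9 letter names, so the interval is some kind of ninth.
E3 to F#4 is 14 semitones, which makes it a major ninth; the second version is higher, so the direction is up.
Checking another pair — Cbb5 → Dbb6 — gives the same interval.

up a major ninth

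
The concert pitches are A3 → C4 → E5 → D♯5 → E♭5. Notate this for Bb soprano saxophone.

B3 D4 F#5 E#5 F5

Written C4 sounds as Bb3 on the Bb soprano saxophone, so concert pitches are written a major second up.
A3 to B3
C4 to D4
E5 to F#5
D#5 to E#5
Eb5 to F5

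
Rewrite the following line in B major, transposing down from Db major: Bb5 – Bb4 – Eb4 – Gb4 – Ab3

G#5 G#4 C#4 E4 F#3

From Db down to B is a diminished third; apply that to each pitch.
Bb5 gives G#5
Bb4 gives G#4
Eb4 gives C#4
Gb4 gives E4
Ab3 gives F#3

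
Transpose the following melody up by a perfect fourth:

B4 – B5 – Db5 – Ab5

B4 becomes E5
B5 becomes E6
Db5 becomes Gb5
Ab5 becomes Db6

E5 E6 Gb5 Db6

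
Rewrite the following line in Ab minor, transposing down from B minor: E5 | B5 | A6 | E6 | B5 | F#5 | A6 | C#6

Db5 Ab5 Gb6 Db6 Ab5 Eb5 Gb6 Bb5

B minor to Ab minor down is an augmented second, so every note moves down by that interval.
E5 becomes Db5
B5 becomes Ab5
A6 becomes Gb6
E6 becomes Db6
B5 becomes Ab5
F#5 becomes Eb5
A6 becomes Gb6
C#6 becomes Bb5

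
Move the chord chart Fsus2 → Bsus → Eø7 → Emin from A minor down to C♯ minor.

Asus2 D#sus G#ø7 G#min

A minor down to C♯ minor is a minor sixth; each chord root moves by that interval while the quality stays the same.
Fsus2: root F down a minor sixth → A, giving Asus2.
Bsus: root B down a minor sixth → D#, giving D#sus.
Eø7: root E down a minor sixth → G#, giving G#ø7.
Emin: root E down a minor sixth → G#, giving G#min.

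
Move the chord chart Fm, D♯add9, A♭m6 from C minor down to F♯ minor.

Bm G##add9 Dm6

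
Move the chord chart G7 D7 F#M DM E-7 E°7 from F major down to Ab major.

Bb7 F7 AM FM G-7 G°7

F major down to Ab major is a major sixth; each chord root moves by that interval while the quality stays the same.
G7: root G down a major sixth → Bb, giving Bb7.
D7: root D down a major sixth → F, giving F7.
F#M: root F# down a major sixth → A, giving AM.
DM: root D down a major sixth → F, giving FM.
E-7: root E down a major sixth → G, giving G-7.
E°7: root E down a major sixth → G, giving G°7.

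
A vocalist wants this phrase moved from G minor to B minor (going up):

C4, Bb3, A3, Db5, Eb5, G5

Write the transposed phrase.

E4 D4 C#4 F5 G5 B5

From G up to B is a major third; apply that to each pitch.
C4 to E4
Bb3 to D4
A3 to C#4
Db5 to F5
Eb5 to G5
G5 to B5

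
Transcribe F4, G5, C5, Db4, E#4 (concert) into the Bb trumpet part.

The Bb trumpet sounds a major second below written, so the written part must be a major second above concert — transpose each note up.
F4 to G4
G5 to A5
C5 to D5
Db4 to Eb4
E#4 to F##4

G4 A5 D5 Eb4 F##4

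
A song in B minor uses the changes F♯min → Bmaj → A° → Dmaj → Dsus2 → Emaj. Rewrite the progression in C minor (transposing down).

B minor down to C minor is a major seventh; each chord root moves by that interval while the quality stays the same.
F♯min: root F♯ down a major seventh → G, giving Gmin.
Bmaj: root B down a major seventh → C, giving Cmaj.
A°: root A down a major seventh → Bb, giving Bb°.
Dmaj: root D down a major seventh → Eb, giving Ebmaj.
Dsus2: root D down a major seventh → Eb, giving Ebsus2.
Emaj: root E down a major seventh → F, giving Fmaj.

Gmin Cmaj Bb° Ebmaj Ebsus2 Fmaj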